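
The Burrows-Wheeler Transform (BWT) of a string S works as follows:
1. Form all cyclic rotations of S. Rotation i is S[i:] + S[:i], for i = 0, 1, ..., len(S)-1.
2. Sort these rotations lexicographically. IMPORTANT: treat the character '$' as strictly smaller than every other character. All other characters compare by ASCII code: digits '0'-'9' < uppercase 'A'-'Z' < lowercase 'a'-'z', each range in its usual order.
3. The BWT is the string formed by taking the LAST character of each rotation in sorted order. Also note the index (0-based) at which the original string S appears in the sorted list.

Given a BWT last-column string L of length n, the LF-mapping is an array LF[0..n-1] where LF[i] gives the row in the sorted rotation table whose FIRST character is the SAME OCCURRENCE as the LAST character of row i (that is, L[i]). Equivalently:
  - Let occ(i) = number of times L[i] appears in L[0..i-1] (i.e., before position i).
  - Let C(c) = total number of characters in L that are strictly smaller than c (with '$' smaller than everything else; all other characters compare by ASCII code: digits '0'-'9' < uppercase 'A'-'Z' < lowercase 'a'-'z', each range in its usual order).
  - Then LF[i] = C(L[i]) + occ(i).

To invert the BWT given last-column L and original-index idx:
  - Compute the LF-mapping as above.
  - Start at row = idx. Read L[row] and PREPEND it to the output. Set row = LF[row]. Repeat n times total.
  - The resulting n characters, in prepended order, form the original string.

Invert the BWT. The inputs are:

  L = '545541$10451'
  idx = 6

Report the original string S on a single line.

LF mapping: 8 5 9 10 6 2 0 3 1 7 11 4
Walk LF starting at row 6, prepending L[row]:
  step 1: row=6, L[6]='$', prepend. Next row=LF[6]=0
  step 2: row=0, L[0]='5', prepend. Next row=LF[0]=8
  step 3: row=8, L[8]='0', prepend. Next row=LF[8]=1
  step 4: row=1, L[1]='4', prepend. Next row=LF[1]=5
  step 5: row=5, L[5]='1', prepend. Next row=LF[5]=2
  step 6: row=2, L[2]='5', prepend. Next row=LF[2]=9
  step 7: row=9, L[9]='4', prepend. Next row=LF[9]=7
  step 8: row=7, L[7]='1', prepend. Next row=LF[7]=3
  step 9: row=3, L[3]='5', prepend. Next row=LF[3]=10
  step 10: row=10, L[10]='5', prepend. Next row=LF[10]=11
  step 11: row=11, L[11]='1', prepend. Next row=LF[11]=4
  step 12: row=4, L[4]='4', prepend. Next row=LF[4]=6
Reversed output: 41551451405$

Answer: 41551451405$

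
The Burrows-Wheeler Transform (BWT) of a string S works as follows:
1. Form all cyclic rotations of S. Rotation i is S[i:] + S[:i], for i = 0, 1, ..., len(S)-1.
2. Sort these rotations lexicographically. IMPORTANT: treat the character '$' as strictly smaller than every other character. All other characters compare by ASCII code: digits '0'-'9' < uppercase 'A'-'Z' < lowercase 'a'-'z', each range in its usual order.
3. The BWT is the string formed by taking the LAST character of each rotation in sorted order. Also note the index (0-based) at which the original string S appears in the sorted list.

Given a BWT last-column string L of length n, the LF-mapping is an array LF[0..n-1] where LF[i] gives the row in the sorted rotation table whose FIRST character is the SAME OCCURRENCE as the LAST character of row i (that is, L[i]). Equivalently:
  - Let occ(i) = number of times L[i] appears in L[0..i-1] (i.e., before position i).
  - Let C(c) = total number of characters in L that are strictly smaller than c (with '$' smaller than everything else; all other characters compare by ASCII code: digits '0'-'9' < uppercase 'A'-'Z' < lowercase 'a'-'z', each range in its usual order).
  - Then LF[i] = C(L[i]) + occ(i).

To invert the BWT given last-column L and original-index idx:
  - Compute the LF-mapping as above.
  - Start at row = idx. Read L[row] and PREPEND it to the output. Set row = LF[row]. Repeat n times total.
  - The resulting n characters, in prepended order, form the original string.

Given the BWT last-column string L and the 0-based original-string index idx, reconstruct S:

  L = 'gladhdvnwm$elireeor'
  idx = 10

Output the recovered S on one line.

LF mapping: 7 10 1 2 8 3 17 13 18 12 0 4 11 9 15 5 6 14 16
Walk LF starting at row 10, prepending L[row]:
  step 1: row=10, L[10]='$', prepend. Next row=LF[10]=0
  step 2: row=0, L[0]='g', prepend. Next row=LF[0]=7
  step 3: row=7, L[7]='n', prepend. Next row=LF[7]=13
  step 4: row=13, L[13]='i', prepend. Next row=LF[13]=9
  step 5: row=9, L[9]='m', prepend. Next row=LF[9]=12
  step 6: row=12, L[12]='l', prepend. Next row=LF[12]=11
  step 7: row=11, L[11]='e', prepend. Next row=LF[11]=4
  step 8: row=4, L[4]='h', prepend. Next row=LF[4]=8
  step 9: row=8, L[8]='w', prepend. Next row=LF[8]=18
  step 10: row=18, L[18]='r', prepend. Next row=LF[18]=16
  step 11: row=16, L[16]='e', prepend. Next row=LF[16]=6
  step 12: row=6, L[6]='v', prepend. Next row=LF[6]=17
  step 13: row=17, L[17]='o', prepend. Next row=LF[17]=14
  step 14: row=14, L[14]='r', prepend. Next row=LF[14]=15
  step 15: row=15, L[15]='e', prepend. Next row=LF[15]=5
  step 16: row=5, L[5]='d', prepend. Next row=LF[5]=3
  step 17: row=3, L[3]='d', prepend. Next row=LF[3]=2
  step 18: row=2, L[2]='a', prepend. Next row=LF[2]=1
  step 19: row=1, L[1]='l', prepend. Next row=LF[1]=10
Reversed output: ladderoverwhelming$

Answer: ladderoverwhelming$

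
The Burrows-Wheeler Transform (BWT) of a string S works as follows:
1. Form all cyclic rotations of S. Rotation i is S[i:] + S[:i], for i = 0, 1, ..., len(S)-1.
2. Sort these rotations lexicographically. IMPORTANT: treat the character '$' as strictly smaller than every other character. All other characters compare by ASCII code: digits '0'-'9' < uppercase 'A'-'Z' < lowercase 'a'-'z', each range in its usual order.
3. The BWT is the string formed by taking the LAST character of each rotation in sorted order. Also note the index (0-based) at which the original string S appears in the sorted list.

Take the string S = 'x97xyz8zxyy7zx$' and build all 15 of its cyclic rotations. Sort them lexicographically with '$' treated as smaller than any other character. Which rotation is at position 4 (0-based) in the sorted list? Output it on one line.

All 15 rotations (rotation i = S[i:]+S[:i]):
  rot[0] = x97xyz8zxyy7zx$
  rot[1] = 97xyz8zxyy7zx$x
  rot[2] = 7xyz8zxyy7zx$x9
  rot[3] = xyz8zxyy7zx$x97
  rot[4] = yz8zxyy7zx$x97x
  rot[5] = z8zxyy7zx$x97xy
  rot[6] = 8zxyy7zx$x97xyz
  rot[7] = zxyy7zx$x97xyz8
  rot[8] = xyy7zx$x97xyz8z
  rot[9] = yy7zx$x97xyz8zx
  rot[10] = y7zx$x97xyz8zxy
  rot[11] = 7zx$x97xyz8zxyy
  rot[12] = zx$x97xyz8zxyy7
  rot[13] = x$x97xyz8zxyy7z
  rot[14] = $x97xyz8zxyy7zx
Sorted (with $ < everything):
  sorted[0] = $x97xyz8zxyy7zx
  sorted[1] = 7xyz8zxyy7zx$x9
  sorted[2] = 7zx$x97xyz8zxyy
  sorted[3] = 8zxyy7zx$x97xyz
  sorted[4] = 97xyz8zxyy7zx$x
  sorted[5] = x$x97xyz8zxyy7z
  sorted[6] = x97xyz8zxyy7zx$
  sorted[7] = xyy7zx$x97xyz8z
  sorted[8] = xyz8zxyy7zx$x97
  sorted[9] = y7zx$x97xyz8zxy
  sorted[10] = yy7zx$x97xyz8zx
  sorted[11] = yz8zxyy7zx$x97x
  sorted[12] = z8zxyy7zx$x97xy
  sorted[13] = zx$x97xyz8zxyy7
  sorted[14] = zxyy7zx$x97xyz8
sorted[4] = 97xyz8zxyy7zx$x

Answer: 97xyz8zxyy7zx$x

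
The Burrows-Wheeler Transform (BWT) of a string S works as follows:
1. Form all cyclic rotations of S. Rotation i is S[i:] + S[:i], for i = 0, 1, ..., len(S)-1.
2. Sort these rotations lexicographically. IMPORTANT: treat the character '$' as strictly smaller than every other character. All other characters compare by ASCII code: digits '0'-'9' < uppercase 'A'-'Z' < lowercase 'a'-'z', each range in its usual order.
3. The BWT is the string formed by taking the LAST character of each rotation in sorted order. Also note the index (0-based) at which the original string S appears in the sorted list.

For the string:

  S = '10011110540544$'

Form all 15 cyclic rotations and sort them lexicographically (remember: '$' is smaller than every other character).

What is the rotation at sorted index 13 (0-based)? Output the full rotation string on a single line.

All 15 rotations (rotation i = S[i:]+S[:i]):
  rot[0] = 10011110540544$
  rot[1] = 0011110540544$1
  rot[2] = 011110540544$10
  rot[3] = 11110540544$100
  rot[4] = 1110540544$1001
  rot[5] = 110540544$10011
  rot[6] = 10540544$100111
  rot[7] = 0540544$1001111
  rot[8] = 540544$10011110
  rot[9] = 40544$100111105
  rot[10] = 0544$1001111054
  rot[11] = 544$10011110540
  rot[12] = 44$100111105405
  rot[13] = 4$1001111054054
  rot[14] = $10011110540544
Sorted (with $ < everything):
  sorted[0] = $10011110540544
  sorted[1] = 0011110540544$1
  sorted[2] = 011110540544$10
  sorted[3] = 0540544$1001111
  sorted[4] = 0544$1001111054
  sorted[5] = 10011110540544$
  sorted[6] = 10540544$100111
  sorted[7] = 110540544$10011
  sorted[8] = 1110540544$1001
  sorted[9] = 11110540544$100
  sorted[10] = 4$1001111054054
  sorted[11] = 40544$100111105
  sorted[12] = 44$100111105405
  sorted[13] = 540544$10011110
  sorted[14] = 544$10011110540
sorted[13] = 540544$10011110

Answer: 540544$10011110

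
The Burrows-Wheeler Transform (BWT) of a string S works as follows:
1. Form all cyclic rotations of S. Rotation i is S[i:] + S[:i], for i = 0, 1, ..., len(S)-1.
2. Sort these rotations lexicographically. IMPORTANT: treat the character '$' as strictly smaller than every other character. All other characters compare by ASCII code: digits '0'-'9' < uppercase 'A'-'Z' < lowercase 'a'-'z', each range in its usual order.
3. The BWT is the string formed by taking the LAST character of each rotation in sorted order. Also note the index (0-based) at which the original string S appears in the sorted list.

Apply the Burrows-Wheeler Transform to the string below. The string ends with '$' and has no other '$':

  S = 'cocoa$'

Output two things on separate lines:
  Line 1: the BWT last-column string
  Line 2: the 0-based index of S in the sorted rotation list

Answer: aoo$cc
3

Derivation:
All 6 rotations (rotation i = S[i:]+S[:i]):
  rot[0] = cocoa$
  rot[1] = ocoa$c
  rot[2] = coa$co
  rot[3] = oa$coc
  rot[4] = a$coco
  rot[5] = $cocoa
Sorted (with $ < everything):
  sorted[0] = $cocoa  (last char: 'a')
  sorted[1] = a$coco  (last char: 'o')
  sorted[2] = coa$co  (last char: 'o')
  sorted[3] = cocoa$  (last char: '$')
  sorted[4] = oa$coc  (last char: 'c')
  sorted[5] = ocoa$c  (last char: 'c')
Last column: aoo$cc
Original string S is at sorted index 3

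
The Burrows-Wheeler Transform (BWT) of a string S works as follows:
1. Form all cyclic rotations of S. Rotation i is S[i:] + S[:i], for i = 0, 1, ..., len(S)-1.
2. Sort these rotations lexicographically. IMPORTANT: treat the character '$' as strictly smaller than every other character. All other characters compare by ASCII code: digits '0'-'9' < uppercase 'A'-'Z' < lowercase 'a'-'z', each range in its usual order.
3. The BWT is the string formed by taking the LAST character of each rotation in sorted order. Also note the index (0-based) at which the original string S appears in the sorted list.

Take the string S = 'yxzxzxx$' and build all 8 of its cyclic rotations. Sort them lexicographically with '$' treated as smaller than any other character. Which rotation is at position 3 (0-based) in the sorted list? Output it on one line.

Answer: xzxx$yxz

Derivation:
All 8 rotations (rotation i = S[i:]+S[:i]):
  rot[0] = yxzxzxx$
  rot[1] = xzxzxx$y
  rot[2] = zxzxx$yx
  rot[3] = xzxx$yxz
  rot[4] = zxx$yxzx
  rot[5] = xx$yxzxz
  rot[6] = x$yxzxzx
  rot[7] = $yxzxzxx
Sorted (with $ < everything):
  sorted[0] = $yxzxzxx
  sorted[1] = x$yxzxzx
  sorted[2] = xx$yxzxz
  sorted[3] = xzxx$yxz
  sorted[4] = xzxzxx$y
  sorted[5] = yxzxzxx$
  sorted[6] = zxx$yxzx
  sorted[7] = zxzxx$yx
sorted[3] = xzxx$yxz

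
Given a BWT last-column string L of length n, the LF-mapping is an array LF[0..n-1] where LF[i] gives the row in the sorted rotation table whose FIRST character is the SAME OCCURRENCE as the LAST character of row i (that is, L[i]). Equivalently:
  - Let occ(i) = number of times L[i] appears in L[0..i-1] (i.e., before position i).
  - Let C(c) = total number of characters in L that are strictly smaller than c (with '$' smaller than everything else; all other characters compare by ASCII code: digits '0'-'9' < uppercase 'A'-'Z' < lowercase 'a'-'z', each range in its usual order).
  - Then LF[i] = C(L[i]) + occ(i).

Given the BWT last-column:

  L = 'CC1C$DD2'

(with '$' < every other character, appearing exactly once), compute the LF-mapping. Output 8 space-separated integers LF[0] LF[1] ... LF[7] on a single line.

Answer: 3 4 1 5 0 6 7 2

Derivation:
Char counts: '$':1, '1':1, '2':1, 'C':3, 'D':2
C (first-col start): C('$')=0, C('1')=1, C('2')=2, C('C')=3, C('D')=6
L[0]='C': occ=0, LF[0]=C('C')+0=3+0=3
L[1]='C': occ=1, LF[1]=C('C')+1=3+1=4
L[2]='1': occ=0, LF[2]=C('1')+0=1+0=1
L[3]='C': occ=2, LF[3]=C('C')+2=3+2=5
L[4]='$': occ=0, LF[4]=C('$')+0=0+0=0
L[5]='D': occ=0, LF[5]=C('D')+0=6+0=6
L[6]='D': occ=1, LF[6]=C('D')+1=6+1=7
L[7]='2': occ=0, LF[7]=C('2')+0=2+0=2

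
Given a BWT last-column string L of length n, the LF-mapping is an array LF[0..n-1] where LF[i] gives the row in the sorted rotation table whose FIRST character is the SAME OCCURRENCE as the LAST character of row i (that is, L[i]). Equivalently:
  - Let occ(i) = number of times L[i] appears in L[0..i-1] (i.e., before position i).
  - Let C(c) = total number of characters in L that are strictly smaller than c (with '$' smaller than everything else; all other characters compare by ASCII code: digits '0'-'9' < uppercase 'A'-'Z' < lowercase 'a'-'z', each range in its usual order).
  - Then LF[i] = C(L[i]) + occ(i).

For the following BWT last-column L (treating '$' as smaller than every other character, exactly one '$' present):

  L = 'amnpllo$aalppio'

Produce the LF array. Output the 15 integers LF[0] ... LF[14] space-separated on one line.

Char counts: '$':1, 'a':3, 'i':1, 'l':3, 'm':1, 'n':1, 'o':2, 'p':3
C (first-col start): C('$')=0, C('a')=1, C('i')=4, C('l')=5, C('m')=8, C('n')=9, C('o')=10, C('p')=12
L[0]='a': occ=0, LF[0]=C('a')+0=1+0=1
L[1]='m': occ=0, LF[1]=C('m')+0=8+0=8
L[2]='n': occ=0, LF[2]=C('n')+0=9+0=9
L[3]='p': occ=0, LF[3]=C('p')+0=12+0=12
L[4]='l': occ=0, LF[4]=C('l')+0=5+0=5
L[5]='l': occ=1, LF[5]=C('l')+1=5+1=6
L[6]='o': occ=0, LF[6]=C('o')+0=10+0=10
L[7]='$': occ=0, LF[7]=C('$')+0=0+0=0
L[8]='a': occ=1, LF[8]=C('a')+1=1+1=2
L[9]='a': occ=2, LF[9]=C('a')+2=1+2=3
L[10]='l': occ=2, LF[10]=C('l')+2=5+2=7
L[11]='p': occ=1, LF[11]=C('p')+1=12+1=13
L[12]='p': occ=2, LF[12]=C('p')+2=12+2=14
L[13]='i': occ=0, LF[13]=C('i')+0=4+0=4
L[14]='o': occ=1, LF[14]=C('o')+1=10+1=11

Answer: 1 8 9 12 5 6 10 0 2 3 7 13 14 4 11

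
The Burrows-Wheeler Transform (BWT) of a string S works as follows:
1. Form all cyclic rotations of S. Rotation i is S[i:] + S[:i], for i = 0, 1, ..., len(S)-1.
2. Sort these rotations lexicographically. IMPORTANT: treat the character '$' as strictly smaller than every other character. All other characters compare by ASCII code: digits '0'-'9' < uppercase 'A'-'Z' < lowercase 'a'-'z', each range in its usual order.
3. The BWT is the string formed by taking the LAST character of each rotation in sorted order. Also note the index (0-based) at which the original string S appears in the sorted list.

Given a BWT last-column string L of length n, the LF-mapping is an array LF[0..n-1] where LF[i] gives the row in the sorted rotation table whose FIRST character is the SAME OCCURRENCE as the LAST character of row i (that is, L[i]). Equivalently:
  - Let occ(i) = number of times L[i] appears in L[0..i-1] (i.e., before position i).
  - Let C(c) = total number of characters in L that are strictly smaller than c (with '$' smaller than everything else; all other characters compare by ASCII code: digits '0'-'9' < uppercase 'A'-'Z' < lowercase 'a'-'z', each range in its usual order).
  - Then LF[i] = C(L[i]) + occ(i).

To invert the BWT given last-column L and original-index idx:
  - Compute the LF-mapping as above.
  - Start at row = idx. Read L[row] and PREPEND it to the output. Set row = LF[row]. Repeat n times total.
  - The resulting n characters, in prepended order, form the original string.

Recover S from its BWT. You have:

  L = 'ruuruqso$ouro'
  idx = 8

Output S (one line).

LF mapping: 5 9 10 6 11 4 8 1 0 2 12 7 3
Walk LF starting at row 8, prepending L[row]:
  step 1: row=8, L[8]='$', prepend. Next row=LF[8]=0
  step 2: row=0, L[0]='r', prepend. Next row=LF[0]=5
  step 3: row=5, L[5]='q', prepend. Next row=LF[5]=4
  step 4: row=4, L[4]='u', prepend. Next row=LF[4]=11
  step 5: row=11, L[11]='r', prepend. Next row=LF[11]=7
  step 6: row=7, L[7]='o', prepend. Next row=LF[7]=1
  step 7: row=1, L[1]='u', prepend. Next row=LF[1]=9
  step 8: row=9, L[9]='o', prepend. Next row=LF[9]=2
  step 9: row=2, L[2]='u', prepend. Next row=LF[2]=10
  step 10: row=10, L[10]='u', prepend. Next row=LF[10]=12
  step 11: row=12, L[12]='o', prepend. Next row=LF[12]=3
  step 12: row=3, L[3]='r', prepend. Next row=LF[3]=6
  step 13: row=6, L[6]='s', prepend. Next row=LF[6]=8
Reversed output: srouuouoruqr$

Answer: srouuouoruqr$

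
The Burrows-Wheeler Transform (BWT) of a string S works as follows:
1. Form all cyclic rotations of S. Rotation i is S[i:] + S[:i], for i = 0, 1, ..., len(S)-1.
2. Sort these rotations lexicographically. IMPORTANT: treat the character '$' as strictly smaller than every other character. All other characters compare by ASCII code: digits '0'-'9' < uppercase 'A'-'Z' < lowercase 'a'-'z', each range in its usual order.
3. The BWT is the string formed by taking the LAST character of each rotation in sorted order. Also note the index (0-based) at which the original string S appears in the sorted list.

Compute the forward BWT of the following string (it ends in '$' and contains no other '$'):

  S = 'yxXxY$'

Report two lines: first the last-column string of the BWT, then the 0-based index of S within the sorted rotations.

Answer: YxxyX$
5

Derivation:
All 6 rotations (rotation i = S[i:]+S[:i]):
  rot[0] = yxXxY$
  rot[1] = xXxY$y
  rot[2] = XxY$yx
  rot[3] = xY$yxX
  rot[4] = Y$yxXx
  rot[5] = $yxXxY
Sorted (with $ < everything):
  sorted[0] = $yxXxY  (last char: 'Y')
  sorted[1] = XxY$yx  (last char: 'x')
  sorted[2] = Y$yxXx  (last char: 'x')
  sorted[3] = xXxY$y  (last char: 'y')
  sorted[4] = xY$yxX  (last char: 'X')
  sorted[5] = yxXxY$  (last char: '$')
Last column: YxxyX$
Original string S is at sorted index 5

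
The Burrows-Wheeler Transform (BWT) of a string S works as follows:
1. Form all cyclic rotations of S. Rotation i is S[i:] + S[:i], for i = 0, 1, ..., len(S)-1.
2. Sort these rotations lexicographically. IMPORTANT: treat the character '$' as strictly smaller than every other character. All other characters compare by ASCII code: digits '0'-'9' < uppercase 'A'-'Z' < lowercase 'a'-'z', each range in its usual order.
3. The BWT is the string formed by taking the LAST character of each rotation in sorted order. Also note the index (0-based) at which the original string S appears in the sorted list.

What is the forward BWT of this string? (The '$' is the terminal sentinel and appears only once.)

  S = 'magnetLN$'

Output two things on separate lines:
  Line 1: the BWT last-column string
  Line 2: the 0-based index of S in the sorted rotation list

All 9 rotations (rotation i = S[i:]+S[:i]):
  rot[0] = magnetLN$
  rot[1] = agnetLN$m
  rot[2] = gnetLN$ma
  rot[3] = netLN$mag
  rot[4] = etLN$magn
  rot[5] = tLN$magne
  rot[6] = LN$magnet
  rot[7] = N$magnetL
  rot[8] = $magnetLN
Sorted (with $ < everything):
  sorted[0] = $magnetLN  (last char: 'N')
  sorted[1] = LN$magnet  (last char: 't')
  sorted[2] = N$magnetL  (last char: 'L')
  sorted[3] = agnetLN$m  (last char: 'm')
  sorted[4] = etLN$magn  (last char: 'n')
  sorted[5] = gnetLN$ma  (last char: 'a')
  sorted[6] = magnetLN$  (last char: '$')
  sorted[7] = netLN$mag  (last char: 'g')
  sorted[8] = tLN$magne  (last char: 'e')
Last column: NtLmna$ge
Original string S is at sorted index 6

Answer: NtLmna$ge
6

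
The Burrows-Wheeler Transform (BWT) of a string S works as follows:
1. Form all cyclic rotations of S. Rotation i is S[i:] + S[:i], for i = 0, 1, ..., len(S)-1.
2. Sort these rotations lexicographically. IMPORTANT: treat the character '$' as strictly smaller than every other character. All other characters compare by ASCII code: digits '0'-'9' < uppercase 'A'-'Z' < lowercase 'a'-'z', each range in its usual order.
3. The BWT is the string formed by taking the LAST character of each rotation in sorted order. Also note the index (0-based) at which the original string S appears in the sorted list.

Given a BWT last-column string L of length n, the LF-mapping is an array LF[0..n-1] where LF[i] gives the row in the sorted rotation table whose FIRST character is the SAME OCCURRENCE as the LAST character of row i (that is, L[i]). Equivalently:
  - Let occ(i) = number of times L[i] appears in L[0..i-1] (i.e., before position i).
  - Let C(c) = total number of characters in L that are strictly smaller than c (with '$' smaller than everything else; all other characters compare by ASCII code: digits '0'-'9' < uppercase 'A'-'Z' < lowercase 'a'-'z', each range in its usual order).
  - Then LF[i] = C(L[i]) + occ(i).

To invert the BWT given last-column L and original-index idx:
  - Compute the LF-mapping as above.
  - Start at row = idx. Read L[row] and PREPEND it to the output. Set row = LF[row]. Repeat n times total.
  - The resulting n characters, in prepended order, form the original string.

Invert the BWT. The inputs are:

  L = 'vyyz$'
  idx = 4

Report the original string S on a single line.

LF mapping: 1 2 3 4 0
Walk LF starting at row 4, prepending L[row]:
  step 1: row=4, L[4]='$', prepend. Next row=LF[4]=0
  step 2: row=0, L[0]='v', prepend. Next row=LF[0]=1
  step 3: row=1, L[1]='y', prepend. Next row=LF[1]=2
  step 4: row=2, L[2]='y', prepend. Next row=LF[2]=3
  step 5: row=3, L[3]='z', prepend. Next row=LF[3]=4
Reversed output: zyyv$

Answer: zyyv$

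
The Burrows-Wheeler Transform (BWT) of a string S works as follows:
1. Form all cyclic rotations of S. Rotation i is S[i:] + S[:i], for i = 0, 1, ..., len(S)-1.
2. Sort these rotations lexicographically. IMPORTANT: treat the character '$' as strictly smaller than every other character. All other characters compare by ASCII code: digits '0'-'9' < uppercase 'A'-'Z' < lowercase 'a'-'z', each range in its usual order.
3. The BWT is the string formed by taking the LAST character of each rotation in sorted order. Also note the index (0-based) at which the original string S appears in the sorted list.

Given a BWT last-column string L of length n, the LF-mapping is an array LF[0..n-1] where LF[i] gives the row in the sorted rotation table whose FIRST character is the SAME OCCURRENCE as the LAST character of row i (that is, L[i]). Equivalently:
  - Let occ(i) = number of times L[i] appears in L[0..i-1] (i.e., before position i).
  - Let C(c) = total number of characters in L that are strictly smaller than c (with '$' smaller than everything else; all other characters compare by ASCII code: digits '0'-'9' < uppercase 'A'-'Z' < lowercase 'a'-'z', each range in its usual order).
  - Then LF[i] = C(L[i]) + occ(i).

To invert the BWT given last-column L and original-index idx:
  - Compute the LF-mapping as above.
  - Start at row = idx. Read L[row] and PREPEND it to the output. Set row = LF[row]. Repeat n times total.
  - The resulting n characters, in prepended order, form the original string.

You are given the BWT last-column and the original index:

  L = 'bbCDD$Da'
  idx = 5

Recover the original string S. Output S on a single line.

Answer: abCDDDb$

Derivation:
LF mapping: 6 7 1 2 3 0 4 5
Walk LF starting at row 5, prepending L[row]:
  step 1: row=5, L[5]='$', prepend. Next row=LF[5]=0
  step 2: row=0, L[0]='b', prepend. Next row=LF[0]=6
  step 3: row=6, L[6]='D', prepend. Next row=LF[6]=4
  step 4: row=4, L[4]='D', prepend. Next row=LF[4]=3
  step 5: row=3, L[3]='D', prepend. Next row=LF[3]=2
  step 6: row=2, L[2]='C', prepend. Next row=LF[2]=1
  step 7: row=1, L[1]='b', prepend. Next row=LF[1]=7
  step 8: row=7, L[7]='a', prepend. Next row=LF[7]=5
Reversed output: abCDDDb$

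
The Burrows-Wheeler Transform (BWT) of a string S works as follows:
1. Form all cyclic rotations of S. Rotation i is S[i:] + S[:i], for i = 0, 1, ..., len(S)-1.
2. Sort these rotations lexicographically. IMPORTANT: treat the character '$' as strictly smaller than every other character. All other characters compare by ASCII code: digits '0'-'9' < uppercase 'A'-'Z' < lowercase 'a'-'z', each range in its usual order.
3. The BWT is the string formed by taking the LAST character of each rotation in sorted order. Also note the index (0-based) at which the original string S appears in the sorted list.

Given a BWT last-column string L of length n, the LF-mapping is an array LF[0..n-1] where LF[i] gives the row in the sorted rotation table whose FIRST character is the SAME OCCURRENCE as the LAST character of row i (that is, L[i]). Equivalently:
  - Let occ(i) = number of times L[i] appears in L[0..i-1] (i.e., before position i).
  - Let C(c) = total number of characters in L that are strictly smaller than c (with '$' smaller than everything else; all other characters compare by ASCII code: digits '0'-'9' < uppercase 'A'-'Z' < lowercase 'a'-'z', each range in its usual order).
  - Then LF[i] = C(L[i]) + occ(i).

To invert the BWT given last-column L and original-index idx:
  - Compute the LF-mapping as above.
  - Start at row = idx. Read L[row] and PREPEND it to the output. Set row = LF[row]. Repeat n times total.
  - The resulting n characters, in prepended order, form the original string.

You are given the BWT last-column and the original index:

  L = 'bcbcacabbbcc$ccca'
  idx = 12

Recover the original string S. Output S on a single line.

LF mapping: 4 9 5 10 1 11 2 6 7 8 12 13 0 14 15 16 3
Walk LF starting at row 12, prepending L[row]:
  step 1: row=12, L[12]='$', prepend. Next row=LF[12]=0
  step 2: row=0, L[0]='b', prepend. Next row=LF[0]=4
  step 3: row=4, L[4]='a', prepend. Next row=LF[4]=1
  step 4: row=1, L[1]='c', prepend. Next row=LF[1]=9
  step 5: row=9, L[9]='b', prepend. Next row=LF[9]=8
  step 6: row=8, L[8]='b', prepend. Next row=LF[8]=7
  step 7: row=7, L[7]='b', prepend. Next row=LF[7]=6
  step 8: row=6, L[6]='a', prepend. Next row=LF[6]=2
  step 9: row=2, L[2]='b', prepend. Next row=LF[2]=5
  step 10: row=5, L[5]='c', prepend. Next row=LF[5]=11
  step 11: row=11, L[11]='c', prepend. Next row=LF[11]=13
  step 12: row=13, L[13]='c', prepend. Next row=LF[13]=14
  step 13: row=14, L[14]='c', prepend. Next row=LF[14]=15
  step 14: row=15, L[15]='c', prepend. Next row=LF[15]=16
  step 15: row=16, L[16]='a', prepend. Next row=LF[16]=3
  step 16: row=3, L[3]='c', prepend. Next row=LF[3]=10
  step 17: row=10, L[10]='c', prepend. Next row=LF[10]=12
Reversed output: ccacccccbabbbcab$

Answer: ccacccccbabbbcab$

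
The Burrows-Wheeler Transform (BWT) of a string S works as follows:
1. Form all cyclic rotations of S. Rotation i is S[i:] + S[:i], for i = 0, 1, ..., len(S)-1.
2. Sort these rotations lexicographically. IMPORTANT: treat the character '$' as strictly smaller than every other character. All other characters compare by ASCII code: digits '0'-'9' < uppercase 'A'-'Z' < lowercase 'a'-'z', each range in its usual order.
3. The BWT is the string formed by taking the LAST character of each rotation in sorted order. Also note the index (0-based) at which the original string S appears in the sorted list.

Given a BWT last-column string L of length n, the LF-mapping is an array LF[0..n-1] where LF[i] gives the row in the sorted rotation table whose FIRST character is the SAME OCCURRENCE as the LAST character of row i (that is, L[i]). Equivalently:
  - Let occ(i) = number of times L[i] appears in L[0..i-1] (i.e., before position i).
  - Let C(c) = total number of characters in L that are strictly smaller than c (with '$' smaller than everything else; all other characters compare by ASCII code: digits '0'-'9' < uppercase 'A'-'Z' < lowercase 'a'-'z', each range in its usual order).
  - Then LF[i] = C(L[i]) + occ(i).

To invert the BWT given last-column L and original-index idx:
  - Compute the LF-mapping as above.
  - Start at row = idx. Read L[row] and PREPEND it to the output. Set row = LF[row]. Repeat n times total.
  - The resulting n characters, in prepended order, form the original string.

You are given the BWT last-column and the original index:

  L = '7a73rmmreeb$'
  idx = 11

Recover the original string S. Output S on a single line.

Answer: remembra377$

Derivation:
LF mapping: 2 4 3 1 10 8 9 11 6 7 5 0
Walk LF starting at row 11, prepending L[row]:
  step 1: row=11, L[11]='$', prepend. Next row=LF[11]=0
  step 2: row=0, L[0]='7', prepend. Next row=LF[0]=2
  step 3: row=2, L[2]='7', prepend. Next row=LF[2]=3
  step 4: row=3, L[3]='3', prepend. Next row=LF[3]=1
  step 5: row=1, L[1]='a', prepend. Next row=LF[1]=4
  step 6: row=4, L[4]='r', prepend. Next row=LF[4]=10
  step 7: row=10, L[10]='b', prepend. Next row=LF[10]=5
  step 8: row=5, L[5]='m', prepend. Next row=LF[5]=8
  step 9: row=8, L[8]='e', prepend. Next row=LF[8]=6
  step 10: row=6, L[6]='m', prepend. Next row=LF[6]=9
  step 11: row=9, L[9]='e', prepend. Next row=LF[9]=7
  step 12: row=7, L[7]='r', prepend. Next row=LF[7]=11
Reversed output: remembra377$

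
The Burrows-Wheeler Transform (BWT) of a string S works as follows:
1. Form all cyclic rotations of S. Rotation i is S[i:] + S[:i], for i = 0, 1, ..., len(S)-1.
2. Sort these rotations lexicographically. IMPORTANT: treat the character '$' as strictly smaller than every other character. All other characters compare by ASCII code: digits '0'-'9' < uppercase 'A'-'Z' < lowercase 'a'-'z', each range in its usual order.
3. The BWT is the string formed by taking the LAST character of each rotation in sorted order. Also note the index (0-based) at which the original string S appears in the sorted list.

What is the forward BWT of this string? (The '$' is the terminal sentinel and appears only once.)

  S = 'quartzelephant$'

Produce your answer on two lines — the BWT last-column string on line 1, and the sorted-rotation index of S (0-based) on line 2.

All 15 rotations (rotation i = S[i:]+S[:i]):
  rot[0] = quartzelephant$
  rot[1] = uartzelephant$q
  rot[2] = artzelephant$qu
  rot[3] = rtzelephant$qua
  rot[4] = tzelephant$quar
  rot[5] = zelephant$quart
  rot[6] = elephant$quartz
  rot[7] = lephant$quartze
  rot[8] = ephant$quartzel
  rot[9] = phant$quartzele
  rot[10] = hant$quartzelep
  rot[11] = ant$quartzeleph
  rot[12] = nt$quartzelepha
  rot[13] = t$quartzelephan
  rot[14] = $quartzelephant
Sorted (with $ < everything):
  sorted[0] = $quartzelephant  (last char: 't')
  sorted[1] = ant$quartzeleph  (last char: 'h')
  sorted[2] = artzelephant$qu  (last char: 'u')
  sorted[3] = elephant$quartz  (last char: 'z')
  sorted[4] = ephant$quartzel  (last char: 'l')
  sorted[5] = hant$quartzelep  (last char: 'p')
  sorted[6] = lephant$quartze  (last char: 'e')
  sorted[7] = nt$quartzelepha  (last char: 'a')
  sorted[8] = phant$quartzele  (last char: 'e')
  sorted[9] = quartzelephant$  (last char: '$')
  sorted[10] = rtzelephant$qua  (last char: 'a')
  sorted[11] = t$quartzelephan  (last char: 'n')
  sorted[12] = tzelephant$quar  (last char: 'r')
  sorted[13] = uartzelephant$q  (last char: 'q')
  sorted[14] = zelephant$quart  (last char: 't')
Last column: thuzlpeae$anrqt
Original string S is at sorted index 9

Answer: thuzlpeae$anrqt
9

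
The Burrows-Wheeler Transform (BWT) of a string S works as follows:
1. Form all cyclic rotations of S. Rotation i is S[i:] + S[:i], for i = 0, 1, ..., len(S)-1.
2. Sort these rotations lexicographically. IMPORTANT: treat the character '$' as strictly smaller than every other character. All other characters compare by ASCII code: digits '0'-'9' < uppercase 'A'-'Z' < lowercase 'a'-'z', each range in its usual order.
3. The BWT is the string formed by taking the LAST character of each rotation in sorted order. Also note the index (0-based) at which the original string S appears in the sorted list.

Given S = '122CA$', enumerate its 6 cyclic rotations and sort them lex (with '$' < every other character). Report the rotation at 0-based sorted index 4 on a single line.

Answer: A$122C

Derivation:
All 6 rotations (rotation i = S[i:]+S[:i]):
  rot[0] = 122CA$
  rot[1] = 22CA$1
  rot[2] = 2CA$12
  rot[3] = CA$122
  rot[4] = A$122C
  rot[5] = $122CA
Sorted (with $ < everything):
  sorted[0] = $122CA
  sorted[1] = 122CA$
  sorted[2] = 22CA$1
  sorted[3] = 2CA$12
  sorted[4] = A$122C
  sorted[5] = CA$122
sorted[4] = A$122C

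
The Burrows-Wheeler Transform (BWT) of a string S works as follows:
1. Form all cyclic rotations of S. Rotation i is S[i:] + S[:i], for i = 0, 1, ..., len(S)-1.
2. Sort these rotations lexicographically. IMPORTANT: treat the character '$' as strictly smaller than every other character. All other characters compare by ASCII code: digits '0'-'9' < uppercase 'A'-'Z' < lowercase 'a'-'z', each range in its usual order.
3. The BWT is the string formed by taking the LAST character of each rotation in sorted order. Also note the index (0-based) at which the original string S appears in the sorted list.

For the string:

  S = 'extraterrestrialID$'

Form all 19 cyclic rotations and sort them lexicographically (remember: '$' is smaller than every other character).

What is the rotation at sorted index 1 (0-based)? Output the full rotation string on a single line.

Answer: D$extraterrestrialI

Derivation:
All 19 rotations (rotation i = S[i:]+S[:i]):
  rot[0] = extraterrestrialID$
  rot[1] = xtraterrestrialID$e
  rot[2] = traterrestrialID$ex
  rot[3] = raterrestrialID$ext
  rot[4] = aterrestrialID$extr
  rot[5] = terrestrialID$extra
  rot[6] = errestrialID$extrat
  rot[7] = rrestrialID$extrate
  rot[8] = restrialID$extrater
  rot[9] = estrialID$extraterr
  rot[10] = strialID$extraterre
  rot[11] = trialID$extraterres
  rot[12] = rialID$extraterrest
  rot[13] = ialID$extraterrestr
  rot[14] = alID$extraterrestri
  rot[15] = lID$extraterrestria
  rot[16] = ID$extraterrestrial
  rot[17] = D$extraterrestrialI
  rot[18] = $extraterrestrialID
Sorted (with $ < everything):
  sorted[0] = $extraterrestrialID
  sorted[1] = D$extraterrestrialI
  sorted[2] = ID$extraterrestrial
  sorted[3] = alID$extraterrestri
  sorted[4] = aterrestrialID$extr
  sorted[5] = errestrialID$extrat
  sorted[6] = estrialID$extraterr
  sorted[7] = extraterrestrialID$
  sorted[8] = ialID$extraterrestr
  sorted[9] = lID$extraterrestria
  sorted[10] = raterrestrialID$ext
  sorted[11] = restrialID$extrater
  sorted[12] = rialID$extraterrest
  sorted[13] = rrestrialID$extrate
  sorted[14] = strialID$extraterre
  sorted[15] = terrestrialID$extra
  sorted[16] = traterrestrialID$ex
  sorted[17] = trialID$extraterres
  sorted[18] = xtraterrestrialID$e
sorted[1] = D$extraterrestrialI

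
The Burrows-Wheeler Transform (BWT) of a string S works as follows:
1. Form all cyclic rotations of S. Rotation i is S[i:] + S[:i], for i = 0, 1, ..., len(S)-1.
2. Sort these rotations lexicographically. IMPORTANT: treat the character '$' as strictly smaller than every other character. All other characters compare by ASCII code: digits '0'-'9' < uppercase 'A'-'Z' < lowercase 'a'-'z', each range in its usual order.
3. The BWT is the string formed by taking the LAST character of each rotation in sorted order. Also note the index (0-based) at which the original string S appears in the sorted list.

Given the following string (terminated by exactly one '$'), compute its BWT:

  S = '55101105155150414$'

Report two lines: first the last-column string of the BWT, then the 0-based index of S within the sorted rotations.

Answer: 4151510455101550$1
16

Derivation:
All 18 rotations (rotation i = S[i:]+S[:i]):
  rot[0] = 55101105155150414$
  rot[1] = 5101105155150414$5
  rot[2] = 101105155150414$55
  rot[3] = 01105155150414$551
  rot[4] = 1105155150414$5510
  rot[5] = 105155150414$55101
  rot[6] = 05155150414$551011
  rot[7] = 5155150414$5510110
  rot[8] = 155150414$55101105
  rot[9] = 55150414$551011051
  rot[10] = 5150414$5510110515
  rot[11] = 150414$55101105155
  rot[12] = 50414$551011051551
  rot[13] = 0414$5510110515515
  rot[14] = 414$55101105155150
  rot[15] = 14$551011051551504
  rot[16] = 4$5510110515515041
  rot[17] = $55101105155150414
Sorted (with $ < everything):
  sorted[0] = $55101105155150414  (last char: '4')
  sorted[1] = 01105155150414$551  (last char: '1')
  sorted[2] = 0414$5510110515515  (last char: '5')
  sorted[3] = 05155150414$551011  (last char: '1')
  sorted[4] = 101105155150414$55  (last char: '5')
  sorted[5] = 105155150414$55101  (last char: '1')
  sorted[6] = 1105155150414$5510  (last char: '0')
  sorted[7] = 14$551011051551504  (last char: '4')
  sorted[8] = 150414$55101105155  (last char: '5')
  sorted[9] = 155150414$55101105  (last char: '5')
  sorted[10] = 4$5510110515515041  (last char: '1')
  sorted[11] = 414$55101105155150  (last char: '0')
  sorted[12] = 50414$551011051551  (last char: '1')
  sorted[13] = 5101105155150414$5  (last char: '5')
  sorted[14] = 5150414$5510110515  (last char: '5')
  sorted[15] = 5155150414$5510110  (last char: '0')
  sorted[16] = 55101105155150414$  (last char: '$')
  sorted[17] = 55150414$551011051  (last char: '1')
Last column: 4151510455101550$1
Original string S is at sorted index 16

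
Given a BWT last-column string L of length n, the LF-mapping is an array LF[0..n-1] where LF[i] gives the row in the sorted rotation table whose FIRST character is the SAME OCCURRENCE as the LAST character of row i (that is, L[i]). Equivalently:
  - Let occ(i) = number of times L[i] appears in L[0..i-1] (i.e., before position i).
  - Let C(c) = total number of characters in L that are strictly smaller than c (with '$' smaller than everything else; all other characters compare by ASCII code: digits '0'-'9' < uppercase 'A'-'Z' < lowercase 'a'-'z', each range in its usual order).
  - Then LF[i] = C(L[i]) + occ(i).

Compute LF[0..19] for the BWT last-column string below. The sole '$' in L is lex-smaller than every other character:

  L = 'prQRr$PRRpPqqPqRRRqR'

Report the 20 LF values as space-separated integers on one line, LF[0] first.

Answer: 12 18 4 5 19 0 1 6 7 13 2 14 15 3 16 8 9 10 17 11

Derivation:
Char counts: '$':1, 'P':3, 'Q':1, 'R':7, 'p':2, 'q':4, 'r':2
C (first-col start): C('$')=0, C('P')=1, C('Q')=4, C('R')=5, C('p')=12, C('q')=14, C('r')=18
L[0]='p': occ=0, LF[0]=C('p')+0=12+0=12
L[1]='r': occ=0, LF[1]=C('r')+0=18+0=18
L[2]='Q': occ=0, LF[2]=C('Q')+0=4+0=4
L[3]='R': occ=0, LF[3]=C('R')+0=5+0=5
L[4]='r': occ=1, LF[4]=C('r')+1=18+1=19
L[5]='$': occ=0, LF[5]=C('$')+0=0+0=0
L[6]='P': occ=0, LF[6]=C('P')+0=1+0=1
L[7]='R': occ=1, LF[7]=C('R')+1=5+1=6
L[8]='R': occ=2, LF[8]=C('R')+2=5+2=7
L[9]='p': occ=1, LF[9]=C('p')+1=12+1=13
L[10]='P': occ=1, LF[10]=C('P')+1=1+1=2
L[11]='q': occ=0, LF[11]=C('q')+0=14+0=14
L[12]='q': occ=1, LF[12]=C('q')+1=14+1=15
L[13]='P': occ=2, LF[13]=C('P')+2=1+2=3
L[14]='q': occ=2, LF[14]=C('q')+2=14+2=16
L[15]='R': occ=3, LF[15]=C('R')+3=5+3=8
L[16]='R': occ=4, LF[16]=C('R')+4=5+4=9
L[17]='R': occ=5, LF[17]=C('R')+5=5+5=10
L[18]='q': occ=3, LF[18]=C('q')+3=14+3=17
L[19]='R': occ=6, LF[19]=C('R')+6=5+6=11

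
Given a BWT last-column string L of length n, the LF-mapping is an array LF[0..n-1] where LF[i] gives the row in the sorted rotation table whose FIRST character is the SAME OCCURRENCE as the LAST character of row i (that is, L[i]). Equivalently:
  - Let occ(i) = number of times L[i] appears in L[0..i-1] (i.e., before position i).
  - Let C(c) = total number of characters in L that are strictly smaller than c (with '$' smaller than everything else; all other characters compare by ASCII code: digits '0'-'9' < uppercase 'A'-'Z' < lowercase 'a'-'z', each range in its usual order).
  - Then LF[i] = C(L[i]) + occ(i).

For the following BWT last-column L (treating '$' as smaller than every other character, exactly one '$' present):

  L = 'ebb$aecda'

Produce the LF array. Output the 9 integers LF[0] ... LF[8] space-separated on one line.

Char counts: '$':1, 'a':2, 'b':2, 'c':1, 'd':1, 'e':2
C (first-col start): C('$')=0, C('a')=1, C('b')=3, C('c')=5, C('d')=6, C('e')=7
L[0]='e': occ=0, LF[0]=C('e')+0=7+0=7
L[1]='b': occ=0, LF[1]=C('b')+0=3+0=3
L[2]='b': occ=1, LF[2]=C('b')+1=3+1=4
L[3]='$': occ=0, LF[3]=C('$')+0=0+0=0
L[4]='a': occ=0, LF[4]=C('a')+0=1+0=1
L[5]='e': occ=1, LF[5]=C('e')+1=7+1=8
L[6]='c': occ=0, LF[6]=C('c')+0=5+0=5
L[7]='d': occ=0, LF[7]=C('d')+0=6+0=6
L[8]='a': occ=1, LF[8]=C('a')+1=1+1=2

Answer: 7 3 4 0 1 8 5 6 2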